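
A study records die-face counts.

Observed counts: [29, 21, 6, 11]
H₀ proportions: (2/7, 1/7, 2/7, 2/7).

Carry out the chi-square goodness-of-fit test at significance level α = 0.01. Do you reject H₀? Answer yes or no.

reject H₀: yes

n = 67; E_i = n·p_i = [19.14, 9.57, 19.14, 19.14]
χ² = (29−19.14)²/19.14 + (21−9.57)²/9.57 + (6−19.14)²/19.14 + (11−19.14)²/19.14 = 31.2090
df = 3
p-value (upper-tail) = 0.00000
At α=0.01: p < α → reject H₀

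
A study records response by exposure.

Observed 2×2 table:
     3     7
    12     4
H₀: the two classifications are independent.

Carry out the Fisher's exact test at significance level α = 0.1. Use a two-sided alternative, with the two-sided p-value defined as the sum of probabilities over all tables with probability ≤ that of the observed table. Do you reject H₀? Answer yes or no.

reject H₀: yes

Margins: r₁=10, r₂=16, c₁=15, c₂=11, n=26
p_obs = C(10,3)·C(16,12)/C(26,15); sum pmf over tables with pmf ≤ p_obs
p-value (two-sided) = 0.04262
At α=0.1: p < α → reject H₀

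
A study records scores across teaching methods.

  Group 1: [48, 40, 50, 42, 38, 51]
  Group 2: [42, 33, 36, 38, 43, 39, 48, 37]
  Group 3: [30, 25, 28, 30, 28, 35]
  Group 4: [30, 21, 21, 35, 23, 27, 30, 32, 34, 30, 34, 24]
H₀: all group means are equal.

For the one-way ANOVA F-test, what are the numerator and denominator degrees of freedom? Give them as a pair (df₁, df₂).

degrees of freedom = [3, 28]

k = 4 groups, N = 32 total
df = (k−1, N−k) = (4−1, 32−4) = (3, 28)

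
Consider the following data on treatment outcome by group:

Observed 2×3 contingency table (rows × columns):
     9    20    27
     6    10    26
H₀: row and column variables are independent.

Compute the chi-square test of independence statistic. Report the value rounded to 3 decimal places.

test statistic = 1.993

Row totals [56, 42], col totals [15, 30, 53], n=98
χ² = (9−8.57)²/8.57 + (20−17.14)²/17.14 + (27−30.29)²/30.29 + (6−6.43)²/6.43 + (10−12.86)²/12.86 + (26−22.71)²/22.71 = 1.9929
df = 2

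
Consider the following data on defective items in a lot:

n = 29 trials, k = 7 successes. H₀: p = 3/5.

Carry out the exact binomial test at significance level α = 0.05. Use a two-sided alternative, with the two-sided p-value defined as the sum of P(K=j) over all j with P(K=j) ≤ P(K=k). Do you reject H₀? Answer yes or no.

Exact binomial: n=29, k=7, p₀=3/5=0.6000
P(X=j) = C(n,j)·p₀^j·(1−p₀)^(n−j); p = Σ P(X=j) over j with P(X=j) ≤ P(X=7)
p-value (two-sided) = 0.00017
At α=0.05: p < α → reject H₀

reject H₀: yes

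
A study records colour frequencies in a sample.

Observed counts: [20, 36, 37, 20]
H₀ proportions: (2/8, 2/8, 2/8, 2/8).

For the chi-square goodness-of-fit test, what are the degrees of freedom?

degrees of freedom = 3

df = k − 1 = 4 − 1 = 3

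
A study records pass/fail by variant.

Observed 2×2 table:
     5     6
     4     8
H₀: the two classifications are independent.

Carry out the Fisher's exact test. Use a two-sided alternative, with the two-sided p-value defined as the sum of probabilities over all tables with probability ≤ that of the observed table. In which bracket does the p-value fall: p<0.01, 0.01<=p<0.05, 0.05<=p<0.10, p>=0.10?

Margins: r₁=11, r₂=12, c₁=9, c₂=14, n=23
p_obs = C(11,5)·C(12,4)/C(23,9); sum pmf over tables with pmf ≤ p_obs
p-value (two-sided) = 0.68017
→ bracket: p>=0.10

p-value bracket: p>=0.10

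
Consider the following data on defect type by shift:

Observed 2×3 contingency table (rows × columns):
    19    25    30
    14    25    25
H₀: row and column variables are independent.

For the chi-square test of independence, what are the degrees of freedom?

df = (r−1)(c−1) = (2−1)·(3−1) = 2

degrees of freedom = 2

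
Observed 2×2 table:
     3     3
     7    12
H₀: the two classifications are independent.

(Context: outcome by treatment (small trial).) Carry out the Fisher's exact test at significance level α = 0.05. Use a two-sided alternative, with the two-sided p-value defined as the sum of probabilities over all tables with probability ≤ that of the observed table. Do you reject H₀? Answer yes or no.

reject H₀: no

Margins: r₁=6, r₂=19, c₁=10, c₂=15, n=25
p_obs = C(6,3)·C(19,7)/C(25,10); sum pmf over tables with pmf ≤ p_obs
p-value (two-sided) = 0.65316
At α=0.05: p ≥ α → fail to reject H₀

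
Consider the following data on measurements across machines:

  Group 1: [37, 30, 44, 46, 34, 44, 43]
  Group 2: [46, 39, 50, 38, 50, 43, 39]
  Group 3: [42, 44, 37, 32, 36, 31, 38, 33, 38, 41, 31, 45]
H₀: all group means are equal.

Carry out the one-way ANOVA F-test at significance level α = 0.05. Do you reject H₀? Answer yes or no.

Group means [39.71, 43.57, 37.33], grand mean 39.654
SSB = Σnᵢ(x̄ᵢ−x̄)² = 172.075; SSW = ΣΣ(x−x̄ᵢ)² = 651.810
MSB = 172.075/2 = 86.0375; MSW = 651.810/23 = 28.3395
F = MSB/MSW = 3.0360
df = (2, 23)
p-value (upper-tail) = 0.06760
At α=0.05: p ≥ α → fail to reject H₀

reject H₀: no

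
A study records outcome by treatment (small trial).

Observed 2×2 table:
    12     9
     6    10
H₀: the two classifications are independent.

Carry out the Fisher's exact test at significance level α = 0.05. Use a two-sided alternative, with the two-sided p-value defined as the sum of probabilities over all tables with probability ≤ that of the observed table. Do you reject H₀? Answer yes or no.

Margins: r₁=21, r₂=16, c₁=18, c₂=19, n=37
p_obs = C(21,12)·C(16,6)/C(37,18); sum pmf over tables with pmf ≤ p_obs
p-value (two-sided) = 0.32454
At α=0.05: p ≥ α → fail to reject H₀

reject H₀: no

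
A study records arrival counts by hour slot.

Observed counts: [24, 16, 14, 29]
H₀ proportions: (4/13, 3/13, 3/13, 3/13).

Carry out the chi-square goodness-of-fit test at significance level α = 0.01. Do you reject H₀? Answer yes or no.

n = 83; E_i = n·p_i = [25.54, 19.15, 19.15, 19.15]
χ² = (24−25.54)²/25.54 + (16−19.15)²/19.15 + (14−19.15)²/19.15 + (29−19.15)²/19.15 = 7.0602
df = 3
p-value (upper-tail) = 0.07000
At α=0.01: p ≥ α → fail to reject H₀

reject H₀: no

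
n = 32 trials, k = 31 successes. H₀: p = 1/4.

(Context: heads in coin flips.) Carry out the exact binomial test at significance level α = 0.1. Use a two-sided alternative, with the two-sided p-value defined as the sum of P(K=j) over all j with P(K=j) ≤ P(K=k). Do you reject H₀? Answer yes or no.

Exact binomial: n=32, k=31, p₀=1/4=0.2500
P(X=j) = C(n,j)·p₀^j·(1−p₀)^(n−j); p = Σ P(X=j) over j with P(X=j) ≤ P(X=31)
p-value (two-sided) = 0.00000
At α=0.1: p < α → reject H₀

reject H₀: yes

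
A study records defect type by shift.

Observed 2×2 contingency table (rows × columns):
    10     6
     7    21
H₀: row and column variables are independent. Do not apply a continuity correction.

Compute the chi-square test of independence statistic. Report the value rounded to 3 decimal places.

Row totals [16, 28], col totals [17, 27], n=44
χ² = (10−6.18)²/6.18 + (6−9.82)²/9.82 + (7−10.82)²/10.82 + (21−17.18)²/17.18 = 6.0392
df = 1

test statistic = 6.039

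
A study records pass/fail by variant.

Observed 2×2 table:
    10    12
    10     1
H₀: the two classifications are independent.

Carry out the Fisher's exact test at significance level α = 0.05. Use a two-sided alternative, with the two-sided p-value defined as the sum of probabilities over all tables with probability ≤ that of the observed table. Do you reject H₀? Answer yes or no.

Margins: r₁=22, r₂=11, c₁=20, c₂=13, n=33
p_obs = C(22,10)·C(11,10)/C(33,20); sum pmf over tables with pmf ≤ p_obs
p-value (two-sided) = 0.02159
At α=0.05: p < α → reject H₀

reject H₀: yes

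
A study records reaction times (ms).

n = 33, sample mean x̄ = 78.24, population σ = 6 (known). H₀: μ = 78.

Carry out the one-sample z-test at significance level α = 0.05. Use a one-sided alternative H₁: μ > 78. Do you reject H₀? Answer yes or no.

SE = σ/√n = 6/√33 = 1.0445
z = (x̄−μ₀)/SE = (78.24−78)/1.0445 = 0.2298
p-value (one-sided, H₁ greater) = 0.40913
At α=0.05: p ≥ α → fail to reject H₀

reject H₀: no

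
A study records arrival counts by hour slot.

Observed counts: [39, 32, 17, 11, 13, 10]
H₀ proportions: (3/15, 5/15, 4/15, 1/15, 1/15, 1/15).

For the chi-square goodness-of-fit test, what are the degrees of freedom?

df = k − 1 = 6 − 1 = 5

degrees of freedom = 5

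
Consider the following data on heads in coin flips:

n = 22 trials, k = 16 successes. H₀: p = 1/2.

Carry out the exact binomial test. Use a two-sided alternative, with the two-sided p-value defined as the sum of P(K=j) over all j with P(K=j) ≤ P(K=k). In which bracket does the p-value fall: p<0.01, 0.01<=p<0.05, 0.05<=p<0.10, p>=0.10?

Exact binomial: n=22, k=16, p₀=1/2=0.5000
P(X=j) = C(n,j)·p₀^j·(1−p₀)^(n−j); p = Σ P(X=j) over j with P(X=j) ≤ P(X=16)
p-value (two-sided) = 0.05248
→ bracket: 0.05<=p<0.10

p-value bracket: 0.05<=p<0.10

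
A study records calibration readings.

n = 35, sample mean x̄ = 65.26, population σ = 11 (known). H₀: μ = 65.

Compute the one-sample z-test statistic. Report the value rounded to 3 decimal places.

SE = σ/√n = 11/√35 = 1.8593
z = (x̄−μ₀)/SE = (65.26−65)/1.8593 = 0.1398

test statistic = 0.140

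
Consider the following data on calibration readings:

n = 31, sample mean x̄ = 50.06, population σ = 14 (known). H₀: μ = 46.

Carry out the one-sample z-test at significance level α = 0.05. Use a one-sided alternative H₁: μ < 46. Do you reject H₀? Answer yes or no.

reject H₀: no

SE = σ/√n = 14/√31 = 2.5145
z = (x̄−μ₀)/SE = (50.06−46)/2.5145 = 1.6147
p-value (one-sided, H₁ less) = 0.94681
At α=0.05: p ≥ α → fail to reject H₀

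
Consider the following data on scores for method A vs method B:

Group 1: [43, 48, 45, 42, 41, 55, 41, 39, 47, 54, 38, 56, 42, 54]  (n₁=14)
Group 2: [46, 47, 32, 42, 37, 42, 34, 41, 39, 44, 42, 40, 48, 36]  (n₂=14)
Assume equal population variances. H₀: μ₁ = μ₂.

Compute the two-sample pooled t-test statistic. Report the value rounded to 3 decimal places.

x̄₁=46.071, s₁=6.318, n₁=14
x̄₂=40.714, s₂=4.779, n₂=14
s_p² = [13·6.318² + 13·4.779²]/26 = 31.3764
SE = √(s_p²·(1/14+1/14)) = 2.1172
t = (46.071−40.714)/2.1172 = 2.5304
df = 26

test statistic = 2.530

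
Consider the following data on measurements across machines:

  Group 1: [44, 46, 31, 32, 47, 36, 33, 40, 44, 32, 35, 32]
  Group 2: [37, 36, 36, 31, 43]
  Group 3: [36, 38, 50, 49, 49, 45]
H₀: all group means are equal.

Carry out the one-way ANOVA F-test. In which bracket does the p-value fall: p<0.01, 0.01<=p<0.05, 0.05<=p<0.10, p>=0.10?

p-value bracket: 0.05<=p<0.10

Group means [37.67, 36.60, 44.50], grand mean 39.217
SSB = Σnᵢ(x̄ᵢ−x̄)² = 230.546; SSW = ΣΣ(x−x̄ᵢ)² = 673.367
MSB = 230.546/2 = 115.2732; MSW = 673.367/20 = 33.6683
F = MSB/MSW = 3.4238
df = (2, 20)
p-value (upper-tail) = 0.05263
→ bracket: 0.05<=p<0.10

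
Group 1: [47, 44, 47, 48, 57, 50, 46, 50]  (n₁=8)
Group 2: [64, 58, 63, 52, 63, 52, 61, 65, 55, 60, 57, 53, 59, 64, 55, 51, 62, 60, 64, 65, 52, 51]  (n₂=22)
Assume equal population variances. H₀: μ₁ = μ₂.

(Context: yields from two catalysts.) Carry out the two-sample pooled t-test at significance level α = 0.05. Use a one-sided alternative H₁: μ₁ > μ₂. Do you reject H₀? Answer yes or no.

reject H₀: no

x̄₁=48.625, s₁=3.926, n₁=8
x̄₂=58.455, s₂=5.050, n₂=22
s_p² = [7·3.926² + 21·5.050²]/28 = 22.9761
SE = √(s_p²·(1/8+1/22)) = 1.9790
t = (48.625−58.455)/1.9790 = -4.9670
df = 28
p-value (one-sided, H₁ greater) = 0.99998
At α=0.05: p ≥ α → fail to reject H₀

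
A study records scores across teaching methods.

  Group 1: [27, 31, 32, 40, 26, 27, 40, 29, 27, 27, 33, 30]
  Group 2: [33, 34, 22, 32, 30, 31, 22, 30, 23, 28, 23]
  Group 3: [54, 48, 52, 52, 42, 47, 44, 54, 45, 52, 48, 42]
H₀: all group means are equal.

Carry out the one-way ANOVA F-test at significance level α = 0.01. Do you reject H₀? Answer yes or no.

Group means [30.75, 28.00, 48.33], grand mean 35.914
SSB = Σnᵢ(x̄ᵢ−x̄)² = 2859.826; SSW = ΣΣ(x−x̄ᵢ)² = 692.917
MSB = 2859.826/2 = 1429.9131; MSW = 692.917/32 = 21.6536
F = MSB/MSW = 66.0357
df = (2, 32)
p-value (upper-tail) = 0.00000
At α=0.01: p < α → reject H₀

reject H₀: yes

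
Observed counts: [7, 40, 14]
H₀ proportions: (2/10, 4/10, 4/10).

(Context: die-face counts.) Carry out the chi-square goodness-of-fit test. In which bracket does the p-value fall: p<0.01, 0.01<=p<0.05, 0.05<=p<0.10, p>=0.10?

p-value bracket: p<0.01

n = 61; E_i = n·p_i = [12.20, 24.40, 24.40]
χ² = (7−12.20)²/12.20 + (40−24.40)²/24.40 + (14−24.40)²/24.40 = 16.6230
df = 2
p-value (upper-tail) = 0.00025
→ bracket: p<0.01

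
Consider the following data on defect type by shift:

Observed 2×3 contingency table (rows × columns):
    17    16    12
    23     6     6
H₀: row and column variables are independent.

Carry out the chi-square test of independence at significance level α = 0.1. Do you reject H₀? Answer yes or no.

reject H₀: yes

Row totals [45, 35], col totals [40, 22, 18], n=80
χ² = (17−22.50)²/22.50 + (16−12.38)²/12.38 + (12−10.12)²/10.12 + (23−17.50)²/17.50 + (6−9.62)²/9.62 + (6−7.88)²/7.88 = 6.2938
df = 2
p-value (upper-tail) = 0.04299
At α=0.1: p < α → reject H₀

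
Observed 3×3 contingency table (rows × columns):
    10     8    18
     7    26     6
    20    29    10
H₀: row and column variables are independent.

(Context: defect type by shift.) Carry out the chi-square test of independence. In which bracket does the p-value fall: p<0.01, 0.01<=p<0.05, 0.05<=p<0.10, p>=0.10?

p-value bracket: p<0.01

Row totals [36, 39, 59], col totals [37, 63, 34], n=134
χ² = (10−9.94)²/9.94 + (8−16.93)²/16.93 + (18−9.13)²/9.13 + (7−10.77)²/10.77 + (26−18.34)²/18.34 + (6−9.90)²/9.90 + (20−16.29)²/16.29 + (29−27.74)²/27.74 + (10−14.97)²/14.97 = 21.9198
df = 4
p-value (upper-tail) = 0.00021
→ bracket: p<0.01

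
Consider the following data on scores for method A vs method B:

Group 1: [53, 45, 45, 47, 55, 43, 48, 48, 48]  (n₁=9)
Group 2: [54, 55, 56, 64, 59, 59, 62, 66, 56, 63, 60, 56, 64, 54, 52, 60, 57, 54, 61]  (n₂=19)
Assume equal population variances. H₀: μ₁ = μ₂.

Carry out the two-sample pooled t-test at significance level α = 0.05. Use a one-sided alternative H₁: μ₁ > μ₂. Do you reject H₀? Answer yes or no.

x̄₁=48.000, s₁=3.841, n₁=9
x̄₂=58.526, s₂=4.060, n₂=19
s_p² = [8·3.841² + 18·4.060²]/26 = 15.9514
SE = √(s_p²·(1/9+1/19)) = 1.6161
t = (48.000−58.526)/1.6161 = -6.5132
df = 26
p-value (one-sided, H₁ greater) = 1.00000
At α=0.05: p ≥ α → fail to reject H₀

reject H₀: no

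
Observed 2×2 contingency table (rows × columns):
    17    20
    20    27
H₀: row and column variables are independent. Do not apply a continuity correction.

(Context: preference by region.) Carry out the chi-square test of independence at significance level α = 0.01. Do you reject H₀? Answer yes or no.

Row totals [37, 47], col totals [37, 47], n=84
χ² = (17−16.30)²/16.30 + (20−20.70)²/20.70 + (20−20.70)²/20.70 + (27−26.30)²/26.30 = 0.0967
df = 1
p-value (upper-tail) = 0.75584
At α=0.01: p ≥ α → fail to reject H₀

reject H₀: no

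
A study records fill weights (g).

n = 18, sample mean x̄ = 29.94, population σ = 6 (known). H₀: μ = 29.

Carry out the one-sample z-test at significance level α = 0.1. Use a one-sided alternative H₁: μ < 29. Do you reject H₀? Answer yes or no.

reject H₀: no

SE = σ/√n = 6/√18 = 1.4142
z = (x̄−μ₀)/SE = (29.94−29)/1.4142 = 0.6647
p-value (one-sided, H₁ less) = 0.74687
At α=0.1: p ≥ α → fail to reject H₀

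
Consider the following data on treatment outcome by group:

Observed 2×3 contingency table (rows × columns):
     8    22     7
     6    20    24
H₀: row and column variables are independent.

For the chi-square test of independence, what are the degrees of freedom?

degrees of freedom = 2

df = (r−1)(c−1) = (2−1)·(3−1) = 2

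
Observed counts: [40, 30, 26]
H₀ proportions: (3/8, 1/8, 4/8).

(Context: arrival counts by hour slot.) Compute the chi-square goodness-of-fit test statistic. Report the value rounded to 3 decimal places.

test statistic = 37.528

n = 96; E_i = n·p_i = [36.00, 12.00, 48.00]
χ² = (40−36.00)²/36.00 + (30−12.00)²/12.00 + (26−48.00)²/48.00 = 37.5278
df = 2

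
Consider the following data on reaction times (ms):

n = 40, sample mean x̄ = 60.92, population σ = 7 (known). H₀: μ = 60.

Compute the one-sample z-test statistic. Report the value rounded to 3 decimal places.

SE = σ/√n = 7/√40 = 1.1068
z = (x̄−μ₀)/SE = (60.92−60)/1.1068 = 0.8312

test statistic = 0.831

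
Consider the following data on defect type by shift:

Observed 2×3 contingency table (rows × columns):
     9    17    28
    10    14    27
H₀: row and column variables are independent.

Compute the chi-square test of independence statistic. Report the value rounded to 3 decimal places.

Row totals [54, 51], col totals [19, 31, 55], n=105
χ² = (9−9.77)²/9.77 + (17−15.94)²/15.94 + (28−28.29)²/28.29 + (10−9.23)²/9.23 + (14−15.06)²/15.06 + (27−26.71)²/26.71 = 0.2756
df = 2

test statistic = 0.276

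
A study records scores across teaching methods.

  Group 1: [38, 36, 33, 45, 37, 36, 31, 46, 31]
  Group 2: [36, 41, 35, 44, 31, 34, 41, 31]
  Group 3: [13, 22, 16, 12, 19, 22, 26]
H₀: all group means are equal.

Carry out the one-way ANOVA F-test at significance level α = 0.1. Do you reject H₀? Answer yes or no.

Group means [37.00, 36.62, 18.57], grand mean 31.500
SSB = Σnᵢ(x̄ᵢ−x̄)² = 1652.411; SSW = ΣΣ(x−x̄ᵢ)² = 561.589
MSB = 1652.411/2 = 826.2054; MSW = 561.589/21 = 26.7423
F = MSB/MSW = 30.8950
df = (2, 21)
p-value (upper-tail) = 0.00000
At α=0.1: p < α → reject H₀

reject H₀: yes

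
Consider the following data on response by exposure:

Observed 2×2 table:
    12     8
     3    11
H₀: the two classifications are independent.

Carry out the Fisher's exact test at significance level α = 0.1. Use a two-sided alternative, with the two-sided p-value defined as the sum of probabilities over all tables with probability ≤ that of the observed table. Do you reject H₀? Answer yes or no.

Margins: r₁=20, r₂=14, c₁=15, c₂=19, n=34
p_obs = C(20,12)·C(14,3)/C(34,15); sum pmf over tables with pmf ≤ p_obs
p-value (two-sided) = 0.03818
At α=0.1: p < α → reject H₀

reject H₀: yes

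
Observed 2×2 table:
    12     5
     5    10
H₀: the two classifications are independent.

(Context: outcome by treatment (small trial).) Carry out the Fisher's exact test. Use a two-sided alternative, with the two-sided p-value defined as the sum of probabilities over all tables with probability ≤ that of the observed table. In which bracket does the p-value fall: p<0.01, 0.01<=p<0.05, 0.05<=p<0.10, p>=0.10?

p-value bracket: 0.05<=p<0.10

Margins: r₁=17, r₂=15, c₁=17, c₂=15, n=32
p_obs = C(17,12)·C(15,5)/C(32,17); sum pmf over tables with pmf ≤ p_obs
p-value (two-sided) = 0.07446
→ bracket: 0.05<=p<0.10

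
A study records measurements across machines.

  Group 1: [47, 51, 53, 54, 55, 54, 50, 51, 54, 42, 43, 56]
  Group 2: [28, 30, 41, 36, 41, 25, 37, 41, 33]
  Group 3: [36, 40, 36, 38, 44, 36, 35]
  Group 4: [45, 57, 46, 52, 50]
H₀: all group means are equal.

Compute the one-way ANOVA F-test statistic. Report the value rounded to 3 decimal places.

test statistic = 25.383

Group means [50.83, 34.67, 37.86, 50.00], grand mean 43.545
SSB = Σnᵢ(x̄ᵢ−x̄)² = 1781.658; SSW = ΣΣ(x−x̄ᵢ)² = 678.524
MSB = 1781.658/3 = 593.8860; MSW = 678.524/29 = 23.3974
F = MSB/MSW = 25.3826
df = (3, 29)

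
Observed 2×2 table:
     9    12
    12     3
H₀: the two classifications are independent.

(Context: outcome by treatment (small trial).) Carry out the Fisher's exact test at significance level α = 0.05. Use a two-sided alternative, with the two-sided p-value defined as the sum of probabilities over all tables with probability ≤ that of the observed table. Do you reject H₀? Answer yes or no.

reject H₀: yes

Margins: r₁=21, r₂=15, c₁=21, c₂=15, n=36
p_obs = C(21,9)·C(15,12)/C(36,21); sum pmf over tables with pmf ≤ p_obs
p-value (two-sided) = 0.04073
At α=0.05: p < α → reject H₀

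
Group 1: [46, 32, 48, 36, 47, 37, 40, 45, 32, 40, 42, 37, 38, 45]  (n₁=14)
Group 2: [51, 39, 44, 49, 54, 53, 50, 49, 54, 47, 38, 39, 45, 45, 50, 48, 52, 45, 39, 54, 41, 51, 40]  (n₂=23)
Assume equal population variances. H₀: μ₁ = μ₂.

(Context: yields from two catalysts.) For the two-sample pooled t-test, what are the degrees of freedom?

df = n₁ + n₂ − 2 = 14 + 23 − 2 = 35

degrees of freedom = 35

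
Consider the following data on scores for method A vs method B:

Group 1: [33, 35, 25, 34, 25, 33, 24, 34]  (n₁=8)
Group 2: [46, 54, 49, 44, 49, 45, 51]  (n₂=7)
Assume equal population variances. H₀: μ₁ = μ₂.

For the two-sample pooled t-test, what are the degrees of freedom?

degrees of freedom = 13

df = n₁ + n₂ − 2 = 8 + 7 − 2 = 13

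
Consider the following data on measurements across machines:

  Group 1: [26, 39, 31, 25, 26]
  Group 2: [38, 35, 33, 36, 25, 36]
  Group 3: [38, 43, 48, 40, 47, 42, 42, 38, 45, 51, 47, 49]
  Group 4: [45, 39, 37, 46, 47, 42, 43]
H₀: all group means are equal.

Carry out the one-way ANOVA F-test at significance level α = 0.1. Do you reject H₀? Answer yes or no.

Group means [29.40, 33.83, 44.17, 42.71], grand mean 39.300
SSB = Σnᵢ(x̄ᵢ−x̄)² = 1035.171; SSW = ΣΣ(x−x̄ᵢ)² = 531.129
MSB = 1035.171/3 = 345.0571; MSW = 531.129/26 = 20.4280
F = MSB/MSW = 16.8914
df = (3, 26)
p-value (upper-tail) = 0.00000
At α=0.1: p < α → reject H₀

reject H₀: yes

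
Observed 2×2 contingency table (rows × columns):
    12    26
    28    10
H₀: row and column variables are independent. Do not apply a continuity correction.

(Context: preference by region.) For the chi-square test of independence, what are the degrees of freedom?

degrees of freedom = 1

df = (r−1)(c−1) = (2−1)·(2−1) = 1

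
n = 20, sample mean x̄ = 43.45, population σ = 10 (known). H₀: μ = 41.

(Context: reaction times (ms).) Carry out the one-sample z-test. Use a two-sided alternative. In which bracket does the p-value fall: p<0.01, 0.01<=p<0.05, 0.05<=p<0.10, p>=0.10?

SE = σ/√n = 10/√20 = 2.2361
z = (x̄−μ₀)/SE = (43.45−41)/2.2361 = 1.0957
p-value (two-sided) = 0.27322
→ bracket: p>=0.10

p-value bracket: p>=0.10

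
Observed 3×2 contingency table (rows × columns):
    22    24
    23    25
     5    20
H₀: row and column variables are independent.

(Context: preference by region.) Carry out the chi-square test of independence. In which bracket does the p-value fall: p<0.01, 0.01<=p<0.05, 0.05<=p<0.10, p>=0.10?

Row totals [46, 48, 25], col totals [50, 69], n=119
χ² = (22−19.33)²/19.33 + (24−26.67)²/26.67 + (23−20.17)²/20.17 + (25−27.83)²/27.83 + (5−10.50)²/10.50 + (20−14.50)²/14.50 = 6.2972
df = 2
p-value (upper-tail) = 0.04291
→ bracket: 0.01<=p<0.05

p-value bracket: 0.01<=p<0.05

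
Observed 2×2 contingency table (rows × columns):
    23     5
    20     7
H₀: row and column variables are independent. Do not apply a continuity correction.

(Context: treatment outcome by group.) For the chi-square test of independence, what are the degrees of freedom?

df = (r−1)(c−1) = (2−1)·(2−1) = 1

degrees of freedom = 1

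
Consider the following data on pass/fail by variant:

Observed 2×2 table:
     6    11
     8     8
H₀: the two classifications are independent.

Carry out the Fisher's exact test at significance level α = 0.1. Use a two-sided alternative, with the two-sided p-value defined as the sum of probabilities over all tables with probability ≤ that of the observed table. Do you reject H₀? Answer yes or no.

Margins: r₁=17, r₂=16, c₁=14, c₂=19, n=33
p_obs = C(17,6)·C(16,8)/C(33,14); sum pmf over tables with pmf ≤ p_obs
p-value (two-sided) = 0.49053
At α=0.1: p ≥ α → fail to reject H₀

reject H₀: no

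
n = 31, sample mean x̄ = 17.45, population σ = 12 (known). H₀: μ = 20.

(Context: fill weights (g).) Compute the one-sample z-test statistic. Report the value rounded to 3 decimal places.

SE = σ/√n = 12/√31 = 2.1553
z = (x̄−μ₀)/SE = (17.45−20)/2.1553 = -1.1831

test statistic = -1.183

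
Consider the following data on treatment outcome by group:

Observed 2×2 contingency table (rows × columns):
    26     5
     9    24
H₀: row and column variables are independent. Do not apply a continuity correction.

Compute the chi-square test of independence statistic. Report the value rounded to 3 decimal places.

Row totals [31, 33], col totals [35, 29], n=64
χ² = (26−16.95)²/16.95 + (5−14.05)²/14.05 + (9−18.05)²/18.05 + (24−14.95)²/14.95 = 20.6631
df = 1

test statistic = 20.663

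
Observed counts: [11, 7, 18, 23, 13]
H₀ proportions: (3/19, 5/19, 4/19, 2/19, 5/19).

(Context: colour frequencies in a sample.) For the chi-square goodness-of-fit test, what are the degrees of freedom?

df = k − 1 = 5 − 1 = 4

degrees of freedom = 4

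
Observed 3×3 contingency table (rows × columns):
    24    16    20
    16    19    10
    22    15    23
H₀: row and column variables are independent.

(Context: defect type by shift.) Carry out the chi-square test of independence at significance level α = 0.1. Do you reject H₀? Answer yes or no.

reject H₀: no

Row totals [60, 45, 60], col totals [62, 50, 53], n=165
χ² = (24−22.55)²/22.55 + (16−18.18)²/18.18 + (20−19.27)²/19.27 + (16−16.91)²/16.91 + (19−13.64)²/13.64 + (10−14.45)²/14.45 + (22−22.55)²/22.55 + (15−18.18)²/18.18 + (23−19.27)²/19.27 = 5.2053
df = 4
p-value (upper-tail) = 0.26687
At α=0.1: p ≥ α → fail to reject H₀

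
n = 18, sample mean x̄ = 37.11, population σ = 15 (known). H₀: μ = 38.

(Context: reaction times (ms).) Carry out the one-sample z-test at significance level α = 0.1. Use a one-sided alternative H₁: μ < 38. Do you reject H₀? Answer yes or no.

SE = σ/√n = 15/√18 = 3.5355
z = (x̄−μ₀)/SE = (37.11−38)/3.5355 = -0.2517
p-value (one-sided, H₁ less) = 0.40062
At α=0.1: p ≥ α → fail to reject H₀

reject H₀: no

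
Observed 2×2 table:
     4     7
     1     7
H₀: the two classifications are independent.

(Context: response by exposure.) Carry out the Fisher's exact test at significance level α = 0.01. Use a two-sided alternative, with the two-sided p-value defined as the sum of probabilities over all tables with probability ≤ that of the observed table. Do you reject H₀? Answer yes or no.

reject H₀: no

Margins: r₁=11, r₂=8, c₁=5, c₂=14, n=19
p_obs = C(11,4)·C(8,1)/C(19,5); sum pmf over tables with pmf ≤ p_obs
p-value (two-sided) = 0.33781
At α=0.01: p ≥ α → fail to reject H₀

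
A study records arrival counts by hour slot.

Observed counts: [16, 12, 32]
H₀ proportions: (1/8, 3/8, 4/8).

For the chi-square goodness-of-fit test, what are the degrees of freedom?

degrees of freedom = 2

df = k − 1 = 3 − 1 = 2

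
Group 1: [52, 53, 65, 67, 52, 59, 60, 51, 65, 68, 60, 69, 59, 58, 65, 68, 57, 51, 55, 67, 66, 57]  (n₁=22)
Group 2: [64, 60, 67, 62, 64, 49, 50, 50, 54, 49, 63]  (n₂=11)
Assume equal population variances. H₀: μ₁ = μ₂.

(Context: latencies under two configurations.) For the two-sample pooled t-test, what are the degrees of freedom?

degrees of freedom = 31

df = n₁ + n₂ − 2 = 22 + 11 − 2 = 31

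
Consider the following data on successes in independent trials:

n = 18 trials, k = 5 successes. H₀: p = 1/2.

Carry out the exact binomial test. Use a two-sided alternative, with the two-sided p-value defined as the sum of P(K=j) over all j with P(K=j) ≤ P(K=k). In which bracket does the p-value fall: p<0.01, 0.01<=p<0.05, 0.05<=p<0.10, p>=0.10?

Exact binomial: n=18, k=5, p₀=1/2=0.5000
P(X=j) = C(n,j)·p₀^j·(1−p₀)^(n−j); p = Σ P(X=j) over j with P(X=j) ≤ P(X=5)
p-value (two-sided) = 0.09625
→ bracket: 0.05<=p<0.10

p-value bracket: 0.05<=p<0.10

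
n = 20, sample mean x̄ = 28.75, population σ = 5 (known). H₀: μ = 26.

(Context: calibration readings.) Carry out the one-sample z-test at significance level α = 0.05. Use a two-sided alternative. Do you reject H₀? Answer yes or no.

reject H₀: yes

SE = σ/√n = 5/√20 = 1.1180
z = (x̄−μ₀)/SE = (28.75−26)/1.1180 = 2.4597
p-value (two-sided) = 0.01391
At α=0.05: p < α → reject H₀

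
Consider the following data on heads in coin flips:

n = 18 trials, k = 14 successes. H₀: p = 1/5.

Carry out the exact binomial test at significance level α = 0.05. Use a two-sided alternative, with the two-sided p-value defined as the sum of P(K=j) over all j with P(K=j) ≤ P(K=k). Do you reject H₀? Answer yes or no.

Exact binomial: n=18, k=14, p₀=1/5=0.2000
P(X=j) = C(n,j)·p₀^j·(1−p₀)^(n−j); p = Σ P(X=j) over j with P(X=j) ≤ P(X=14)
p-value (two-sided) = 0.00000
At α=0.05: p < α → reject H₀

reject H₀: yes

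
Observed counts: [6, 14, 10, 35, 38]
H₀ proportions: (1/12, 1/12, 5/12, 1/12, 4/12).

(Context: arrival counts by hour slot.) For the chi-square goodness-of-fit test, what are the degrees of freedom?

df = k − 1 = 5 − 1 = 4

degrees of freedom = 4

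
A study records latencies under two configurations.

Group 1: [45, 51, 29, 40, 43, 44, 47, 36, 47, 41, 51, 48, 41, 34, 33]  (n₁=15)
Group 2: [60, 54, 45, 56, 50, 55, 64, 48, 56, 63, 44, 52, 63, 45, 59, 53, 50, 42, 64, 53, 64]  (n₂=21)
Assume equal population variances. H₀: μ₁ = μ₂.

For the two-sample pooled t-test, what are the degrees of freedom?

df = n₁ + n₂ − 2 = 15 + 21 − 2 = 34

degrees of freedom = 34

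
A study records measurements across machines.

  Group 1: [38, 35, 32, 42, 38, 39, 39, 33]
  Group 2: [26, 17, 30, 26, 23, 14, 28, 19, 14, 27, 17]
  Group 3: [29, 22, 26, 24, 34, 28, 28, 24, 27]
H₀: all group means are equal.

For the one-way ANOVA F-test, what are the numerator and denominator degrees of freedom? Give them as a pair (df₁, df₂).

degrees of freedom = [2, 25]

k = 3 groups, N = 28 total
df = (k−1, N−k) = (3−1, 28−3) = (2, 25)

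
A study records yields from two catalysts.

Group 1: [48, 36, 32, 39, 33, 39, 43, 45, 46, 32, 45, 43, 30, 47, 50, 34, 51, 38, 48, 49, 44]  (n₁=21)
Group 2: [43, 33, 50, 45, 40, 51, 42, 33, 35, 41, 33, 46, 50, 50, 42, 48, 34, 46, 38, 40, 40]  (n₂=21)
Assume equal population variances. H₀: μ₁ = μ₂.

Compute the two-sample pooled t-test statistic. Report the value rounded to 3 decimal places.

test statistic = -0.194

x̄₁=41.524, s₁=6.653, n₁=21
x̄₂=41.905, s₂=6.066, n₂=21
s_p² = [20·6.653² + 20·6.066²]/40 = 40.5262
SE = √(s_p²·(1/21+1/21)) = 1.9646
t = (41.524−41.905)/1.9646 = -0.1939
df = 40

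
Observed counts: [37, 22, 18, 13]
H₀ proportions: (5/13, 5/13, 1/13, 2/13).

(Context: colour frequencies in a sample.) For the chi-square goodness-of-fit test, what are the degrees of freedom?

degrees of freedom = 3

df = k − 1 = 4 − 1 = 3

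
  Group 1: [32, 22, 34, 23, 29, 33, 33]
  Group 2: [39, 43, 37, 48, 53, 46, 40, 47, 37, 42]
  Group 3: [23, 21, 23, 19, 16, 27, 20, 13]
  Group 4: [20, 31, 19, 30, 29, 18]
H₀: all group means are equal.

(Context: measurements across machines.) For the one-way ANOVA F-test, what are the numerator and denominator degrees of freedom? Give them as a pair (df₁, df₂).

degrees of freedom = [3, 27]

k = 4 groups, N = 31 total
df = (k−1, N−k) = (4−1, 31−4) = (3, 27)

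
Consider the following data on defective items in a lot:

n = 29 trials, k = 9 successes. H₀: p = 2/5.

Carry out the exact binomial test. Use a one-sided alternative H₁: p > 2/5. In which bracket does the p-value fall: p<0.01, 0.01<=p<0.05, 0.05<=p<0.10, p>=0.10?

p-value bracket: p>=0.10

Exact binomial: n=29, k=9, p₀=2/5=0.4000
P(X≥9) from Σ C(n,i)·p₀^i·(1−p₀)^(n−i)
p-value (one-sided, H₁ greater) = 0.88131
→ bracket: p>=0.10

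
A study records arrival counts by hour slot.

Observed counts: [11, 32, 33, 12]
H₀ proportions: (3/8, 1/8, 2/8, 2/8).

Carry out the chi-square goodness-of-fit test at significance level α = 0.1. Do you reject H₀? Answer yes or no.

n = 88; E_i = n·p_i = [33.00, 11.00, 22.00, 22.00]
χ² = (11−33.00)²/33.00 + (32−11.00)²/11.00 + (33−22.00)²/22.00 + (12−22.00)²/22.00 = 64.8030
df = 3
p-value (upper-tail) = 0.00000
At α=0.1: p < α → reject H₀

reject H₀: yes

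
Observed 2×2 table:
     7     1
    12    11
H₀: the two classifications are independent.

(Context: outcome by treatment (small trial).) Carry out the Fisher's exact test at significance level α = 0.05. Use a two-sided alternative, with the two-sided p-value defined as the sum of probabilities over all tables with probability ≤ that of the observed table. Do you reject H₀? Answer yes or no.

Margins: r₁=8, r₂=23, c₁=19, c₂=12, n=31
p_obs = C(8,7)·C(23,12)/C(31,19); sum pmf over tables with pmf ≤ p_obs
p-value (two-sided) = 0.10823
At α=0.05: p ≥ α → fail to reject H₀

reject H₀: no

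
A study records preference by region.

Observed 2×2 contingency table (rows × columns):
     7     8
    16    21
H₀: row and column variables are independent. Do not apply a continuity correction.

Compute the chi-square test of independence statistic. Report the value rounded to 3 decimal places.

Row totals [15, 37], col totals [23, 29], n=52
χ² = (7−6.63)²/6.63 + (8−8.37)²/8.37 + (16−16.37)²/16.37 + (21−20.63)²/20.63 = 0.0507
df = 1

test statistic = 0.051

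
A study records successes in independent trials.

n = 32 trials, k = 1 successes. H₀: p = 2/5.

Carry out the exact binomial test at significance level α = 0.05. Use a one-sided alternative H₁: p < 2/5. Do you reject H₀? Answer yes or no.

reject H₀: yes

Exact binomial: n=32, k=1, p₀=2/5=0.4000
P(X≤1) from Σ C(n,i)·p₀^i·(1−p₀)^(n−i)
p-value (one-sided, H₁ less) = 0.00000
At α=0.05: p < α → reject H₀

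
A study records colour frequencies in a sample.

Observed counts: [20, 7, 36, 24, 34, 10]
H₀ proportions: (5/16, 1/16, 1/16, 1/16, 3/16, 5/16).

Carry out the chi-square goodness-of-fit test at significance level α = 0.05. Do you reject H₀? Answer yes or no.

reject H₀: yes

n = 131; E_i = n·p_i = [40.94, 8.19, 8.19, 8.19, 24.56, 40.94]
χ² = (20−40.94)²/40.94 + (7−8.19)²/8.19 + (36−8.19)²/8.19 + (24−8.19)²/8.19 + (34−24.56)²/24.56 + (10−40.94)²/40.94 = 162.9033
df = 5
p-value (upper-tail) = 0.00000
At α=0.05: p < α → reject H₀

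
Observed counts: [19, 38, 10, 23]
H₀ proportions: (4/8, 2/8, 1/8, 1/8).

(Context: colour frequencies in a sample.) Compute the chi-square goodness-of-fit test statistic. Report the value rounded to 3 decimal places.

n = 90; E_i = n·p_i = [45.00, 22.50, 11.25, 11.25]
χ² = (19−45.00)²/45.00 + (38−22.50)²/22.50 + (10−11.25)²/11.25 + (23−11.25)²/11.25 = 38.1111
df = 3

test statistic = 38.111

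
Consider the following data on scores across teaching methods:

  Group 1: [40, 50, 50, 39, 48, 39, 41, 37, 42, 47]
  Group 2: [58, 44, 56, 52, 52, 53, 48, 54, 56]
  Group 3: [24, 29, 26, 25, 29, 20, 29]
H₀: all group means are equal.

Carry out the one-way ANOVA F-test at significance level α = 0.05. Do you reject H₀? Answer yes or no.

reject H₀: yes

Group means [43.30, 52.56, 26.00], grand mean 41.846
SSB = Σnᵢ(x̄ᵢ−x̄)² = 2811.062; SSW = ΣΣ(x−x̄ᵢ)² = 438.322
MSB = 2811.062/2 = 1405.5312; MSW = 438.322/23 = 19.0575
F = MSB/MSW = 73.7522
df = (2, 23)
p-value (upper-tail) = 0.00000
At α=0.05: p < α → reject H₀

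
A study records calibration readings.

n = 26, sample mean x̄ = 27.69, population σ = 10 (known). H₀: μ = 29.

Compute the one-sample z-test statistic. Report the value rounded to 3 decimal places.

SE = σ/√n = 10/√26 = 1.9612
z = (x̄−μ₀)/SE = (27.69−29)/1.9612 = -0.6680

test statistic = -0.668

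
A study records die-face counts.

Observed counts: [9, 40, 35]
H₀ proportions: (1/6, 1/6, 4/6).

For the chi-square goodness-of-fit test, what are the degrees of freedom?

degrees of freedom = 2

df = k − 1 = 3 − 1 = 2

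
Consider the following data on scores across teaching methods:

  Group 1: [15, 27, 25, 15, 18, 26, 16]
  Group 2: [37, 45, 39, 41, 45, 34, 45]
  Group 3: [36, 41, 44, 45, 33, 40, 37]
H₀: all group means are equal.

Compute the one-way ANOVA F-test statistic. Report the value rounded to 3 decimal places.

test statistic = 40.549

Group means [20.29, 40.86, 39.43], grand mean 33.524
SSB = Σnᵢ(x̄ᵢ−x̄)² = 1847.238; SSW = ΣΣ(x−x̄ᵢ)² = 410.000
MSB = 1847.238/2 = 923.6190; MSW = 410.000/18 = 22.7778
F = MSB/MSW = 40.5491
df = (2, 18)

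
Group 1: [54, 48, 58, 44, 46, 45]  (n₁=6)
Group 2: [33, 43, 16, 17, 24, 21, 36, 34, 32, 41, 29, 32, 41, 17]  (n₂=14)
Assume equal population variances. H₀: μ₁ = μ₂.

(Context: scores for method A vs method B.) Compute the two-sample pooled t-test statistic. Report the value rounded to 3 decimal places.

test statistic = 4.713

x̄₁=49.167, s₁=5.601, n₁=6
x̄₂=29.714, s₂=9.327, n₂=14
s_p² = [5·5.601² + 13·9.327²]/18 = 71.5384
SE = √(s_p²·(1/6+1/14)) = 4.1271
t = (49.167−29.714)/4.1271 = 4.7133
df = 18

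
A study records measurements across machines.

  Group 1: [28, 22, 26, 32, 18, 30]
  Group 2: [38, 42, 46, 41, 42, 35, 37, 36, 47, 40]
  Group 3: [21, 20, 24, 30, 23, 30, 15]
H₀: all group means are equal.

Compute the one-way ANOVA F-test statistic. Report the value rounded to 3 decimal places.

test statistic = 31.580

Group means [26.00, 40.40, 23.29], grand mean 31.435
SSB = Σnᵢ(x̄ᵢ−x̄)² = 1445.824; SSW = ΣΣ(x−x̄ᵢ)² = 457.829
MSB = 1445.824/2 = 722.9118; MSW = 457.829/20 = 22.8914
F = MSB/MSW = 31.5800
df = (2, 20)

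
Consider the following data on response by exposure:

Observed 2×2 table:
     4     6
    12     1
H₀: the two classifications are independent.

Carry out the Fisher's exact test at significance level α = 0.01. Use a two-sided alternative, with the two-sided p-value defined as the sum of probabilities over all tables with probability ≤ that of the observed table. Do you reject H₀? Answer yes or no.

reject H₀: no

Margins: r₁=10, r₂=13, c₁=16, c₂=7, n=23
p_obs = C(10,4)·C(13,12)/C(23,16); sum pmf over tables with pmf ≤ p_obs
p-value (two-sided) = 0.01862
At α=0.01: p ≥ α → fail to reject H₀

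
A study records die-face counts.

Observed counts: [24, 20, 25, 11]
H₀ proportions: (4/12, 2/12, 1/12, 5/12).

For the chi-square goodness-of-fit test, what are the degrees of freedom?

degrees of freedom = 3

df = k − 1 = 4 − 1 = 3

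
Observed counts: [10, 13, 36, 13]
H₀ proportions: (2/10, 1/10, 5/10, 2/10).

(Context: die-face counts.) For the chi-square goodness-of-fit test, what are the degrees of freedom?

df = k − 1 = 4 − 1 = 3

degrees of freedom = 3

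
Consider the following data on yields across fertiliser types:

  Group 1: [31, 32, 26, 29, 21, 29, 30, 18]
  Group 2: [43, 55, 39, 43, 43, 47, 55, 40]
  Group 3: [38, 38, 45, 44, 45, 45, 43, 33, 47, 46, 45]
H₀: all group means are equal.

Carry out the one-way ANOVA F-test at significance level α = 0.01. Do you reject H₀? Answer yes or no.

Group means [27.00, 45.62, 42.64], grand mean 38.889
SSB = Σnᵢ(x̄ᵢ−x̄)² = 1648.246; SSW = ΣΣ(x−x̄ᵢ)² = 640.420
MSB = 1648.246/2 = 824.1231; MSW = 640.420/24 = 26.6842
F = MSB/MSW = 30.8843
df = (2, 24)
p-value (upper-tail) = 0.00000
At α=0.01: p < α → reject H₀

reject H₀: yes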